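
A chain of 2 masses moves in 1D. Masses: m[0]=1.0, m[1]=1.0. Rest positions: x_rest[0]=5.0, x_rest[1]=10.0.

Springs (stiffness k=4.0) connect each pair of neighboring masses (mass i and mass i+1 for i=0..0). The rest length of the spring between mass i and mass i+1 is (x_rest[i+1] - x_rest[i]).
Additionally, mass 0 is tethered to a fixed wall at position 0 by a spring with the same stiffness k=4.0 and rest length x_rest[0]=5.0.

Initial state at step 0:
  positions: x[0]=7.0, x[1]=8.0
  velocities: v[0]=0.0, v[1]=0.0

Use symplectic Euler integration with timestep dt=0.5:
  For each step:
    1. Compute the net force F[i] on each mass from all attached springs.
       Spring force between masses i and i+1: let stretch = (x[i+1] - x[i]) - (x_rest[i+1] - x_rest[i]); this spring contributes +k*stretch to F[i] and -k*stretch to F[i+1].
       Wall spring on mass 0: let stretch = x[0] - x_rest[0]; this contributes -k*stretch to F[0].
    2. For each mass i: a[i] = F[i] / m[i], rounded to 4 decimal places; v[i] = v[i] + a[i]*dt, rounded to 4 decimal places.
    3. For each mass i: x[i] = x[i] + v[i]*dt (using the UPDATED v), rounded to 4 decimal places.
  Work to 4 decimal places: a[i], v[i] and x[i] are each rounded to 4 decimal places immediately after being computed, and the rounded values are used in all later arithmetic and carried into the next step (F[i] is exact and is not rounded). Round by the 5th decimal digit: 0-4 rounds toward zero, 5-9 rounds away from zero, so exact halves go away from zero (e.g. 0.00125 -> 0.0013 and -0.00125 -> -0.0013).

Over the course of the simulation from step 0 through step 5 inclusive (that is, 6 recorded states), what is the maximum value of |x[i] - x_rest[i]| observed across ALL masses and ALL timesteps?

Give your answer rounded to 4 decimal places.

Answer: 4.0000

Derivation:
Step 0: x=[7.0000 8.0000] v=[0.0000 0.0000]
Step 1: x=[1.0000 12.0000] v=[-12.0000 8.0000]
Step 2: x=[5.0000 10.0000] v=[8.0000 -4.0000]
Step 3: x=[9.0000 8.0000] v=[8.0000 -4.0000]
Step 4: x=[3.0000 12.0000] v=[-12.0000 8.0000]
Step 5: x=[3.0000 12.0000] v=[0.0000 0.0000]
Max displacement = 4.0000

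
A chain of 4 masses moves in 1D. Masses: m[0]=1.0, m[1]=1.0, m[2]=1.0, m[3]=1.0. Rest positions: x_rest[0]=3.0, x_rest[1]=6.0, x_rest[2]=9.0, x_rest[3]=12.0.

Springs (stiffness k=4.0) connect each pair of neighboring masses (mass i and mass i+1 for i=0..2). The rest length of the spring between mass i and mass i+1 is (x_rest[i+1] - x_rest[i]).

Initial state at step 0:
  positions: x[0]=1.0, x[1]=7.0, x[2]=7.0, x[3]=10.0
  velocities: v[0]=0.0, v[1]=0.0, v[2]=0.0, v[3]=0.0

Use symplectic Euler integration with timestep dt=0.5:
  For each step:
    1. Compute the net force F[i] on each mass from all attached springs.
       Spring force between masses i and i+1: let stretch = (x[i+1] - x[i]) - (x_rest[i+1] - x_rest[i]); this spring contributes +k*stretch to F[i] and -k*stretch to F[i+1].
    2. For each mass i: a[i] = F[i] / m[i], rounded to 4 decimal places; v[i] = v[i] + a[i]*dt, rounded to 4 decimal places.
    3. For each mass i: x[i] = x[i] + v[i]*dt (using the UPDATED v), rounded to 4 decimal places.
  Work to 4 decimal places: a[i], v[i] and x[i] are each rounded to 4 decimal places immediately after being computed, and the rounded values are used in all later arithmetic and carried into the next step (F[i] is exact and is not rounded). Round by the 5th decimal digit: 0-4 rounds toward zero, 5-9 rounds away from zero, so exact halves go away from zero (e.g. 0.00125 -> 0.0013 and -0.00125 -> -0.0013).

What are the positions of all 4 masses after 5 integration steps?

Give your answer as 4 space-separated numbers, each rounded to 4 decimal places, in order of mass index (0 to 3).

Answer: 1.0000 7.0000 4.0000 13.0000

Derivation:
Step 0: x=[1.0000 7.0000 7.0000 10.0000] v=[0.0000 0.0000 0.0000 0.0000]
Step 1: x=[4.0000 1.0000 10.0000 10.0000] v=[6.0000 -12.0000 6.0000 0.0000]
Step 2: x=[1.0000 7.0000 4.0000 13.0000] v=[-6.0000 12.0000 -12.0000 6.0000]
Step 3: x=[1.0000 4.0000 10.0000 10.0000] v=[0.0000 -6.0000 12.0000 -6.0000]
Step 4: x=[1.0000 4.0000 10.0000 10.0000] v=[0.0000 0.0000 0.0000 0.0000]
Step 5: x=[1.0000 7.0000 4.0000 13.0000] v=[0.0000 6.0000 -12.0000 6.0000]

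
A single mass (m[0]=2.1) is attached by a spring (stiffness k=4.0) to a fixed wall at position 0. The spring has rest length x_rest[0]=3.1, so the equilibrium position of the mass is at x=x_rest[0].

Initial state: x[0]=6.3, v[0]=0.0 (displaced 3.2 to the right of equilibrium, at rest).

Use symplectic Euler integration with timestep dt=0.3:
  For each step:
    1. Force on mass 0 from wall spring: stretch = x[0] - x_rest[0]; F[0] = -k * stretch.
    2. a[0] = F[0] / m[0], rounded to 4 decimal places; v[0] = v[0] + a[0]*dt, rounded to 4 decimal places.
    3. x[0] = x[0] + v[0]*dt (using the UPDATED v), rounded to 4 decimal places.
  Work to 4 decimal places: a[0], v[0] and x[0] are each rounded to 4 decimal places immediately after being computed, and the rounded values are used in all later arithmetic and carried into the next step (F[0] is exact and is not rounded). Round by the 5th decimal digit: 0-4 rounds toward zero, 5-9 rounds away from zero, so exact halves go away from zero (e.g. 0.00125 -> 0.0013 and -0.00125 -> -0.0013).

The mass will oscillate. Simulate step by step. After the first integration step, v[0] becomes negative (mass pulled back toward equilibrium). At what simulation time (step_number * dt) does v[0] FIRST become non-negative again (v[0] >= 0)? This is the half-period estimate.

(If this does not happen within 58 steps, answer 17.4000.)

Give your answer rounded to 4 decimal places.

Answer: 2.4000

Derivation:
Step 0: x=[6.3000] v=[0.0000]
Step 1: x=[5.7514] v=[-1.8286]
Step 2: x=[4.7483] v=[-3.3437]
Step 3: x=[3.4626] v=[-4.2856]
Step 4: x=[2.1148] v=[-4.4928]
Step 5: x=[0.9359] v=[-3.9298]
Step 6: x=[0.1279] v=[-2.6932]
Step 7: x=[-0.1706] v=[-0.9949]
Step 8: x=[0.0916] v=[0.8740]
First v>=0 after going negative at step 8, time=2.4000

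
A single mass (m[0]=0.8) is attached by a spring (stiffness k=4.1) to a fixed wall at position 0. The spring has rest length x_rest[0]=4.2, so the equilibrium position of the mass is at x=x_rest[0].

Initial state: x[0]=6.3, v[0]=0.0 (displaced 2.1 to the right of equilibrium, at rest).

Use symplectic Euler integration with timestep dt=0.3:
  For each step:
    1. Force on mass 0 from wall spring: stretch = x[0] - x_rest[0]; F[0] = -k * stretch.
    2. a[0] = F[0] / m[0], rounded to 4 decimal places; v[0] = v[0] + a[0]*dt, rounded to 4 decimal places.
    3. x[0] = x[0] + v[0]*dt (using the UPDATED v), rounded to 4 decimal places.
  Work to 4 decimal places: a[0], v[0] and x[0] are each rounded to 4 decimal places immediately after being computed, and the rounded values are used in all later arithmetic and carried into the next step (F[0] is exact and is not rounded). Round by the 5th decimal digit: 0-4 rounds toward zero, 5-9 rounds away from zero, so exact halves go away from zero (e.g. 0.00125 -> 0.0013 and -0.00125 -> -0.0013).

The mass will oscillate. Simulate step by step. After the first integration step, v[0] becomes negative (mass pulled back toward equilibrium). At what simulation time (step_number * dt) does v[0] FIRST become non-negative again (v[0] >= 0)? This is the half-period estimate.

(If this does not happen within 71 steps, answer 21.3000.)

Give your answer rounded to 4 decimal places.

Answer: 1.5000

Derivation:
Step 0: x=[6.3000] v=[0.0000]
Step 1: x=[5.3314] v=[-3.2288]
Step 2: x=[3.8409] v=[-4.9683]
Step 3: x=[2.5160] v=[-4.4162]
Step 4: x=[1.9679] v=[-1.8271]
Step 5: x=[2.4493] v=[1.6048]
First v>=0 after going negative at step 5, time=1.5000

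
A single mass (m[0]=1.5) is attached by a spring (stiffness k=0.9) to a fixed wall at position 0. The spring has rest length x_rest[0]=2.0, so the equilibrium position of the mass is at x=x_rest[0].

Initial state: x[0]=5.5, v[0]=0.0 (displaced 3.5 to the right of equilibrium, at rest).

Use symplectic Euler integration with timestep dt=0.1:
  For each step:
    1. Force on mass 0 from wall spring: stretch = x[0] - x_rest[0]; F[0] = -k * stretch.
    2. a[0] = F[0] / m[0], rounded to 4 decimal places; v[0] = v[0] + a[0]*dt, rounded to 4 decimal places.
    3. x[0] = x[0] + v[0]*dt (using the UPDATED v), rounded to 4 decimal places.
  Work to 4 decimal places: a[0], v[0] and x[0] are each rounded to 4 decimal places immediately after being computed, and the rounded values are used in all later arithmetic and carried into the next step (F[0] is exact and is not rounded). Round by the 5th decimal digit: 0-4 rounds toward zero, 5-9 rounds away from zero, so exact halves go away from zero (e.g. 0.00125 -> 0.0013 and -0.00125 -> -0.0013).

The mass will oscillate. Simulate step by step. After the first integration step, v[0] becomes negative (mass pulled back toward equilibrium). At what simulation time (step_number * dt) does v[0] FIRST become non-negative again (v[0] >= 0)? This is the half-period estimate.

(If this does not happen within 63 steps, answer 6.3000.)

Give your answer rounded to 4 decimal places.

Step 0: x=[5.5000] v=[0.0000]
Step 1: x=[5.4790] v=[-0.2100]
Step 2: x=[5.4371] v=[-0.4187]
Step 3: x=[5.3746] v=[-0.6249]
Step 4: x=[5.2919] v=[-0.8274]
Step 5: x=[5.1894] v=[-1.0249]
Step 6: x=[5.0678] v=[-1.2163]
Step 7: x=[4.9278] v=[-1.4004]
Step 8: x=[4.7702] v=[-1.5761]
Step 9: x=[4.5960] v=[-1.7423]
Step 10: x=[4.4062] v=[-1.8981]
Step 11: x=[4.2020] v=[-2.0425]
Step 12: x=[3.9845] v=[-2.1746]
Step 13: x=[3.7551] v=[-2.2937]
Step 14: x=[3.5152] v=[-2.3990]
Step 15: x=[3.2662] v=[-2.4899]
Step 16: x=[3.0096] v=[-2.5659]
Step 17: x=[2.7470] v=[-2.6265]
Step 18: x=[2.4799] v=[-2.6713]
Step 19: x=[2.2099] v=[-2.7001]
Step 20: x=[1.9386] v=[-2.7127]
Step 21: x=[1.6677] v=[-2.7090]
Step 22: x=[1.3988] v=[-2.6891]
Step 23: x=[1.1335] v=[-2.6530]
Step 24: x=[0.8734] v=[-2.6010]
Step 25: x=[0.6201] v=[-2.5334]
Step 26: x=[0.3750] v=[-2.4506]
Step 27: x=[0.1397] v=[-2.3531]
Step 28: x=[-0.0845] v=[-2.2415]
Step 29: x=[-0.2961] v=[-2.1164]
Step 30: x=[-0.4940] v=[-1.9786]
Step 31: x=[-0.6769] v=[-1.8290]
Step 32: x=[-0.8437] v=[-1.6684]
Step 33: x=[-0.9935] v=[-1.4978]
Step 34: x=[-1.1253] v=[-1.3182]
Step 35: x=[-1.2384] v=[-1.1307]
Step 36: x=[-1.3320] v=[-0.9364]
Step 37: x=[-1.4057] v=[-0.7365]
Step 38: x=[-1.4589] v=[-0.5322]
Step 39: x=[-1.4914] v=[-0.3247]
Step 40: x=[-1.5029] v=[-0.1152]
Step 41: x=[-1.4934] v=[0.0950]
First v>=0 after going negative at step 41, time=4.1000

Answer: 4.1000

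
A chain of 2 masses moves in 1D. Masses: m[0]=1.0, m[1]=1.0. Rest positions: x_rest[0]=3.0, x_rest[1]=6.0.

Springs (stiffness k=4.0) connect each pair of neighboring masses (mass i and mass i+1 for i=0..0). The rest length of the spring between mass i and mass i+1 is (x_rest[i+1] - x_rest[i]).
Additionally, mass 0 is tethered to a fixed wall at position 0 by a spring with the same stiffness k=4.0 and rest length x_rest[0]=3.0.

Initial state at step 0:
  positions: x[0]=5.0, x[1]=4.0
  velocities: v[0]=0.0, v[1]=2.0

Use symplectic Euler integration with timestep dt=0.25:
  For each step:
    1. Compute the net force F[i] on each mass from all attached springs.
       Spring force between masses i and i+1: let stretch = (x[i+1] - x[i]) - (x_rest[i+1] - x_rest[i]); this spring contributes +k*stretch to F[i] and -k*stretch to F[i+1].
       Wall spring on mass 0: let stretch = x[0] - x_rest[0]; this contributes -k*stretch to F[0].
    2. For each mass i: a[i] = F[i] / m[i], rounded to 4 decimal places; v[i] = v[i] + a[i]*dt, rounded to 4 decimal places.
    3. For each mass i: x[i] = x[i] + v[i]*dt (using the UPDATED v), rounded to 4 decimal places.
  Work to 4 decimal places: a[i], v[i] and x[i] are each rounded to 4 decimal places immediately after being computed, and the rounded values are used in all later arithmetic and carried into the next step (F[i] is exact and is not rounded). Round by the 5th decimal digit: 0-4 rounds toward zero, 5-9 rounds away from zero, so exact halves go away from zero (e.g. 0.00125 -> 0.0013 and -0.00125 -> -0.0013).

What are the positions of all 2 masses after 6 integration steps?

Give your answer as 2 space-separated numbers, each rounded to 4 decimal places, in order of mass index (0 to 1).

Step 0: x=[5.0000 4.0000] v=[0.0000 2.0000]
Step 1: x=[3.5000 5.5000] v=[-6.0000 6.0000]
Step 2: x=[1.6250 7.2500] v=[-7.5000 7.0000]
Step 3: x=[0.7500 8.3438] v=[-3.5000 4.3750]
Step 4: x=[1.5860 8.2891] v=[3.3438 -0.2188]
Step 5: x=[3.7012 7.3086] v=[8.4609 -3.9219]
Step 6: x=[5.7930 6.1763] v=[8.3671 -4.5293]

Answer: 5.7930 6.1763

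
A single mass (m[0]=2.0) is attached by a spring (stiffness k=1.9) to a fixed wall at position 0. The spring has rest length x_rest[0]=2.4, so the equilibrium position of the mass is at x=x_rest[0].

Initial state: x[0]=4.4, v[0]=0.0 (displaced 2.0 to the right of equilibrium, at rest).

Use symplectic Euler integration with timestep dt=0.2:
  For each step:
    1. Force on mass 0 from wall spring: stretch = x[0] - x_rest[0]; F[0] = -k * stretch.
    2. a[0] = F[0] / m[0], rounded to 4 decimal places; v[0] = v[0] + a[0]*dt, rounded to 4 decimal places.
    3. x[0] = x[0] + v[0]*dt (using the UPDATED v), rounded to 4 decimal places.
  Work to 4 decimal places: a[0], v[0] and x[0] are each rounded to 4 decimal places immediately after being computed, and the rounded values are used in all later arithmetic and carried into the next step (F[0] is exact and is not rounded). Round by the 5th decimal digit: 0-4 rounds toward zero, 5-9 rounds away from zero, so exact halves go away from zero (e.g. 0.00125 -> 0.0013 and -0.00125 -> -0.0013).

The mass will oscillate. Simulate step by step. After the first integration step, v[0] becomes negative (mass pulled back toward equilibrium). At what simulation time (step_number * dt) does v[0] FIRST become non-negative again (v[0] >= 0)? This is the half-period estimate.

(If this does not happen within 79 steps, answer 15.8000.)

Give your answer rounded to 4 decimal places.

Step 0: x=[4.4000] v=[0.0000]
Step 1: x=[4.3240] v=[-0.3800]
Step 2: x=[4.1749] v=[-0.7456]
Step 3: x=[3.9583] v=[-1.0828]
Step 4: x=[3.6825] v=[-1.3789]
Step 5: x=[3.3580] v=[-1.6226]
Step 6: x=[2.9971] v=[-1.8046]
Step 7: x=[2.6135] v=[-1.9180]
Step 8: x=[2.2218] v=[-1.9586]
Step 9: x=[1.8369] v=[-1.9247]
Step 10: x=[1.4734] v=[-1.8177]
Step 11: x=[1.1451] v=[-1.6416]
Step 12: x=[0.8645] v=[-1.4032]
Step 13: x=[0.6422] v=[-1.1115]
Step 14: x=[0.4867] v=[-0.7775]
Step 15: x=[0.4039] v=[-0.4140]
Step 16: x=[0.3970] v=[-0.0347]
Step 17: x=[0.4662] v=[0.3459]
First v>=0 after going negative at step 17, time=3.4000

Answer: 3.4000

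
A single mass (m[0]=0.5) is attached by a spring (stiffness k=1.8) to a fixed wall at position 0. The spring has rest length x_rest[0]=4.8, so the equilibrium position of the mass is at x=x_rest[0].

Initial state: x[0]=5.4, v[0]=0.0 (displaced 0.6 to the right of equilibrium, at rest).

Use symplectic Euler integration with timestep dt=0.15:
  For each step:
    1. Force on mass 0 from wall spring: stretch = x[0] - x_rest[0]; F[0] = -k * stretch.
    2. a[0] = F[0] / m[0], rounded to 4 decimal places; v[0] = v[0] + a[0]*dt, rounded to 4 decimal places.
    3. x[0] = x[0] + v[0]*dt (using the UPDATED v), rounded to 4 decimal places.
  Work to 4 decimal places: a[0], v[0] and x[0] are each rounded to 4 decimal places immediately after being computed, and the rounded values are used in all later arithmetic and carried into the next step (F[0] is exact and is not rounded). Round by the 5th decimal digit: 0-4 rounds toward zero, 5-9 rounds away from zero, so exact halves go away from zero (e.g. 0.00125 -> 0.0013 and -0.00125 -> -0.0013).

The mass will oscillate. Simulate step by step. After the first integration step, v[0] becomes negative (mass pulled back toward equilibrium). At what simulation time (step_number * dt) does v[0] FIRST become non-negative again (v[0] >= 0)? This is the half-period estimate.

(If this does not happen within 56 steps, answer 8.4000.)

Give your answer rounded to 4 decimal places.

Step 0: x=[5.4000] v=[0.0000]
Step 1: x=[5.3514] v=[-0.3240]
Step 2: x=[5.2581] v=[-0.6218]
Step 3: x=[5.1277] v=[-0.8692]
Step 4: x=[4.9708] v=[-1.0462]
Step 5: x=[4.8000] v=[-1.1384]
Step 6: x=[4.6292] v=[-1.1384]
Step 7: x=[4.4723] v=[-1.0462]
Step 8: x=[4.3419] v=[-0.8692]
Step 9: x=[4.2486] v=[-0.6218]
Step 10: x=[4.2000] v=[-0.3241]
Step 11: x=[4.2000] v=[-0.0001]
Step 12: x=[4.2486] v=[0.3239]
First v>=0 after going negative at step 12, time=1.8000

Answer: 1.8000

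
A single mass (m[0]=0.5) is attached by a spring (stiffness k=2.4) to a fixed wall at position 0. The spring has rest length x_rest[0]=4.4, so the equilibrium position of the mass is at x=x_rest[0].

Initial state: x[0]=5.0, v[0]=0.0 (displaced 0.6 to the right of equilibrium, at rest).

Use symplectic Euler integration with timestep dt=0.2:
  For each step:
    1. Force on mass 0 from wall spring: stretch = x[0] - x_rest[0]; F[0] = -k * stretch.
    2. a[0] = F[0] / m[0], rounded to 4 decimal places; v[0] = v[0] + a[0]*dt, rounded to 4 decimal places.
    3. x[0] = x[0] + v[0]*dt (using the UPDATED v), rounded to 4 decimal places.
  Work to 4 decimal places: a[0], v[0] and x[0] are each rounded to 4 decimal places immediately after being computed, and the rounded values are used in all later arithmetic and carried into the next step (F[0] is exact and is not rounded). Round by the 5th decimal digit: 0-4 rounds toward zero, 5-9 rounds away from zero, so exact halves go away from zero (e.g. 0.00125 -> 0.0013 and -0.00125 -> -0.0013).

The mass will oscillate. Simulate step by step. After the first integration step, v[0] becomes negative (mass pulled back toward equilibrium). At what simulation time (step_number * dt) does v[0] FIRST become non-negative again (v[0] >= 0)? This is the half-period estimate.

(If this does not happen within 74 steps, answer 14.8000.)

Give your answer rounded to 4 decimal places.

Step 0: x=[5.0000] v=[0.0000]
Step 1: x=[4.8848] v=[-0.5760]
Step 2: x=[4.6765] v=[-1.0414]
Step 3: x=[4.4151] v=[-1.3068]
Step 4: x=[4.1508] v=[-1.3213]
Step 5: x=[3.9344] v=[-1.0821]
Step 6: x=[3.8074] v=[-0.6351]
Step 7: x=[3.7942] v=[-0.0662]
Step 8: x=[3.8973] v=[0.5154]
First v>=0 after going negative at step 8, time=1.6000

Answer: 1.6000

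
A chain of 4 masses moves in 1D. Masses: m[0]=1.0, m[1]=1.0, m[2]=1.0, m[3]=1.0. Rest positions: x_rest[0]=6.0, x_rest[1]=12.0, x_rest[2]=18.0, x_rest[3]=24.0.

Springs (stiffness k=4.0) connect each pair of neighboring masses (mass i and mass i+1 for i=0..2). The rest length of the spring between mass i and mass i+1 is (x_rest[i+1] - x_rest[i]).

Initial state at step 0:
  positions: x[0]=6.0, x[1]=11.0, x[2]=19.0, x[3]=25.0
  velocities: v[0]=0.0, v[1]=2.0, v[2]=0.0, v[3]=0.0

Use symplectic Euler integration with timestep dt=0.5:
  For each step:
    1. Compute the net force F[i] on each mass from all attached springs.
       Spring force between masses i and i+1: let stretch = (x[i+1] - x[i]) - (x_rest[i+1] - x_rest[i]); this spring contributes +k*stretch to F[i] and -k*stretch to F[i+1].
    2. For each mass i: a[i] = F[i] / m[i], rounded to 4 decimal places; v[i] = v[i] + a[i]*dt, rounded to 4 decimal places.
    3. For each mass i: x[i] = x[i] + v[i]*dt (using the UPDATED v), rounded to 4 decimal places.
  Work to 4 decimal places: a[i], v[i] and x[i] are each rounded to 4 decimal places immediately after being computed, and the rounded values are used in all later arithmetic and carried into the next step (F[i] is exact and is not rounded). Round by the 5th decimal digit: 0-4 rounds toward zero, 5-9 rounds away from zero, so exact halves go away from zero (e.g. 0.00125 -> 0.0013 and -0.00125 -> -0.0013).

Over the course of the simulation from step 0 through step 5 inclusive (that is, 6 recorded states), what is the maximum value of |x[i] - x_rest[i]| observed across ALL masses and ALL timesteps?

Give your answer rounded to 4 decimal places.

Answer: 4.0000

Derivation:
Step 0: x=[6.0000 11.0000 19.0000 25.0000] v=[0.0000 2.0000 0.0000 0.0000]
Step 1: x=[5.0000 15.0000 17.0000 25.0000] v=[-2.0000 8.0000 -4.0000 0.0000]
Step 2: x=[8.0000 11.0000 21.0000 23.0000] v=[6.0000 -8.0000 8.0000 -4.0000]
Step 3: x=[8.0000 14.0000 17.0000 25.0000] v=[0.0000 6.0000 -8.0000 4.0000]
Step 4: x=[8.0000 14.0000 18.0000 25.0000] v=[0.0000 0.0000 2.0000 0.0000]
Step 5: x=[8.0000 12.0000 22.0000 24.0000] v=[0.0000 -4.0000 8.0000 -2.0000]
Max displacement = 4.0000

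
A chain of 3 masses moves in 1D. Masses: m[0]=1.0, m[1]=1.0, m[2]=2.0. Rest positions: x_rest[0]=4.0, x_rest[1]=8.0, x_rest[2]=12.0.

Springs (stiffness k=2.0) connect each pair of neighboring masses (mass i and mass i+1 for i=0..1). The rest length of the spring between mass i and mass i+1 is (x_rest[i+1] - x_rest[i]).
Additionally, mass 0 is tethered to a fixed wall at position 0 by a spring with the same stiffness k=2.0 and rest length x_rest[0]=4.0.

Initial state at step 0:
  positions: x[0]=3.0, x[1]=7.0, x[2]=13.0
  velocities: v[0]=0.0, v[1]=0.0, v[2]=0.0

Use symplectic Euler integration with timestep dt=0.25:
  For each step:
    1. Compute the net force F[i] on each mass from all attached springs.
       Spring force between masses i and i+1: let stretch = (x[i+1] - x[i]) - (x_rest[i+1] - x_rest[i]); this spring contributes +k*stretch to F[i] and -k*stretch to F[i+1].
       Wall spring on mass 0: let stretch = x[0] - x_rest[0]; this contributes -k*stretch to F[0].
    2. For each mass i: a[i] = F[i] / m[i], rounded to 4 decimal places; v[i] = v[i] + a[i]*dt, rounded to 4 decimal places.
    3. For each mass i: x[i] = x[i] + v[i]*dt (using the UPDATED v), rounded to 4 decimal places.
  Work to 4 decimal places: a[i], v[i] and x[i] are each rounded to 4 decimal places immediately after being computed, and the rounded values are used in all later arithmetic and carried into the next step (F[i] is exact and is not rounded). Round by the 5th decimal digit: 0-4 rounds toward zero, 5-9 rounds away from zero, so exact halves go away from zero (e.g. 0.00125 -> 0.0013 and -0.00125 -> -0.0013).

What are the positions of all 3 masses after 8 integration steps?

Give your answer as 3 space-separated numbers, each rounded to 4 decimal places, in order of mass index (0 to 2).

Answer: 5.5394 8.9172 11.5565

Derivation:
Step 0: x=[3.0000 7.0000 13.0000] v=[0.0000 0.0000 0.0000]
Step 1: x=[3.1250 7.2500 12.8750] v=[0.5000 1.0000 -0.5000]
Step 2: x=[3.3750 7.6875 12.6484] v=[1.0000 1.7500 -0.9063]
Step 3: x=[3.7422 8.2061 12.3618] v=[1.4688 2.0742 -1.1465]
Step 4: x=[4.1996 8.6861 12.0655] v=[1.8297 1.9201 -1.1854]
Step 5: x=[4.6929 9.0278 11.8079] v=[1.9732 1.3666 -1.0303]
Step 6: x=[5.1415 9.1751 11.6266] v=[1.7942 0.5892 -0.7253]
Step 7: x=[5.4516 9.1246 11.5421] v=[1.2403 -0.2019 -0.3382]
Step 8: x=[5.5394 8.9172 11.5565] v=[0.3510 -0.8297 0.0574]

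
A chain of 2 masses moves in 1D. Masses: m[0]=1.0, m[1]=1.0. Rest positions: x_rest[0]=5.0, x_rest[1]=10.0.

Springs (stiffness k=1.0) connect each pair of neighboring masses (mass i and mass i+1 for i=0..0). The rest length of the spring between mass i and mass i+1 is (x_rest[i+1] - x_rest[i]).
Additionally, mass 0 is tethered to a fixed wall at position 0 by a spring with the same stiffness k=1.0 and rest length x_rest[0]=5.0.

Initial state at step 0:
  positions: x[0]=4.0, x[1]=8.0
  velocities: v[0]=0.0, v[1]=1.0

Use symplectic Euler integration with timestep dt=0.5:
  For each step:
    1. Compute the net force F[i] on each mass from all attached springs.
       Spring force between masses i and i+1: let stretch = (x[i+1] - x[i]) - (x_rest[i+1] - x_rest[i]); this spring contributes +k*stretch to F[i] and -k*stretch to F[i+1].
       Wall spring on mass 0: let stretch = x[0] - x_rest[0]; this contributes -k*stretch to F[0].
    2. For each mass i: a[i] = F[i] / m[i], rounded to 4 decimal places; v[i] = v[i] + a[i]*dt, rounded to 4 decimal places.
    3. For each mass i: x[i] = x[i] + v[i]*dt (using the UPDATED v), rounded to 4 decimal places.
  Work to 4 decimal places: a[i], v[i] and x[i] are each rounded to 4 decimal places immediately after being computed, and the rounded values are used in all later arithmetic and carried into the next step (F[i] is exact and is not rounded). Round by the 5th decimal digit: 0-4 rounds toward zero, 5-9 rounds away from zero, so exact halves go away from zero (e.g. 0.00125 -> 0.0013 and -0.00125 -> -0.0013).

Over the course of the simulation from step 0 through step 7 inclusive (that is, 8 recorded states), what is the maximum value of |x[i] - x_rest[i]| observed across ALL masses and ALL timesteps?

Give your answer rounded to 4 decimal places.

Answer: 2.0961

Derivation:
Step 0: x=[4.0000 8.0000] v=[0.0000 1.0000]
Step 1: x=[4.0000 8.7500] v=[0.0000 1.5000]
Step 2: x=[4.1875 9.5625] v=[0.3750 1.6250]
Step 3: x=[4.6719 10.2813] v=[0.9688 1.4375]
Step 4: x=[5.3907 10.8477] v=[1.4376 1.1328]
Step 5: x=[6.1261 11.2999] v=[1.4708 0.9043]
Step 6: x=[6.6235 11.7086] v=[0.9947 0.8174]
Step 7: x=[6.7363 12.0961] v=[0.2255 0.7749]
Max displacement = 2.0961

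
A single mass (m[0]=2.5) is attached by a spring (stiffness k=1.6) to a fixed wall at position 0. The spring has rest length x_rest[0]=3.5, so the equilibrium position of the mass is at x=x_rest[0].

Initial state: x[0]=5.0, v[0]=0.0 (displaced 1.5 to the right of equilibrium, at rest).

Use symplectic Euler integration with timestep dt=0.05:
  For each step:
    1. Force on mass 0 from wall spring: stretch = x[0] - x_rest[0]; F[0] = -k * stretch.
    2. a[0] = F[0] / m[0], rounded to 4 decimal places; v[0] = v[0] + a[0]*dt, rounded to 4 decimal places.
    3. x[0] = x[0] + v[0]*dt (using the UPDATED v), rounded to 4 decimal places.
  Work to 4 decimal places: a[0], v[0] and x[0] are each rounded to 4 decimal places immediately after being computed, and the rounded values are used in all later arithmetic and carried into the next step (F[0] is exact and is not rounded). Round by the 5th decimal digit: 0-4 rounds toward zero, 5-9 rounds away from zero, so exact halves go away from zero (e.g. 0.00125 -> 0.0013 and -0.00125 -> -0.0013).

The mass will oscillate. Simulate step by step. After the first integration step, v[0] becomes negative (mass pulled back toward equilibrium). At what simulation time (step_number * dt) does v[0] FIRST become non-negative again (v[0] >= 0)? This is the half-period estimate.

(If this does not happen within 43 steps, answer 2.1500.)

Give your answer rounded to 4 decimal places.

Answer: 2.1500

Derivation:
Step 0: x=[5.0000] v=[0.0000]
Step 1: x=[4.9976] v=[-0.0480]
Step 2: x=[4.9928] v=[-0.0959]
Step 3: x=[4.9856] v=[-0.1437]
Step 4: x=[4.9760] v=[-0.1912]
Step 5: x=[4.9641] v=[-0.2384]
Step 6: x=[4.9498] v=[-0.2853]
Step 7: x=[4.9332] v=[-0.3317]
Step 8: x=[4.9143] v=[-0.3776]
Step 9: x=[4.8932] v=[-0.4229]
Step 10: x=[4.8698] v=[-0.4675]
Step 11: x=[4.8442] v=[-0.5113]
Step 12: x=[4.8165] v=[-0.5543]
Step 13: x=[4.7867] v=[-0.5964]
Step 14: x=[4.7548] v=[-0.6376]
Step 15: x=[4.7209] v=[-0.6778]
Step 16: x=[4.6851] v=[-0.7169]
Step 17: x=[4.6474] v=[-0.7548]
Step 18: x=[4.6078] v=[-0.7915]
Step 19: x=[4.5665] v=[-0.8270]
Step 20: x=[4.5234] v=[-0.8611]
Step 21: x=[4.4787] v=[-0.8939]
Step 22: x=[4.4324] v=[-0.9252]
Step 23: x=[4.3847] v=[-0.9550]
Step 24: x=[4.3355] v=[-0.9833]
Step 25: x=[4.2850] v=[-1.0100]
Step 26: x=[4.2332] v=[-1.0351]
Step 27: x=[4.1803] v=[-1.0586]
Step 28: x=[4.1263] v=[-1.0804]
Step 29: x=[4.0713] v=[-1.1004]
Step 30: x=[4.0154] v=[-1.1187]
Step 31: x=[3.9586] v=[-1.1352]
Step 32: x=[3.9011] v=[-1.1499]
Step 33: x=[3.8430] v=[-1.1627]
Step 34: x=[3.7843] v=[-1.1737]
Step 35: x=[3.7252] v=[-1.1828]
Step 36: x=[3.6657] v=[-1.1900]
Step 37: x=[3.6059] v=[-1.1953]
Step 38: x=[3.5460] v=[-1.1987]
Step 39: x=[3.4860] v=[-1.2002]
Step 40: x=[3.4260] v=[-1.1998]
Step 41: x=[3.3661] v=[-1.1974]
Step 42: x=[3.3064] v=[-1.1931]
Step 43: x=[3.2471] v=[-1.1869]
v[0] did not become non-negative within 43 steps; using fallback time=2.1500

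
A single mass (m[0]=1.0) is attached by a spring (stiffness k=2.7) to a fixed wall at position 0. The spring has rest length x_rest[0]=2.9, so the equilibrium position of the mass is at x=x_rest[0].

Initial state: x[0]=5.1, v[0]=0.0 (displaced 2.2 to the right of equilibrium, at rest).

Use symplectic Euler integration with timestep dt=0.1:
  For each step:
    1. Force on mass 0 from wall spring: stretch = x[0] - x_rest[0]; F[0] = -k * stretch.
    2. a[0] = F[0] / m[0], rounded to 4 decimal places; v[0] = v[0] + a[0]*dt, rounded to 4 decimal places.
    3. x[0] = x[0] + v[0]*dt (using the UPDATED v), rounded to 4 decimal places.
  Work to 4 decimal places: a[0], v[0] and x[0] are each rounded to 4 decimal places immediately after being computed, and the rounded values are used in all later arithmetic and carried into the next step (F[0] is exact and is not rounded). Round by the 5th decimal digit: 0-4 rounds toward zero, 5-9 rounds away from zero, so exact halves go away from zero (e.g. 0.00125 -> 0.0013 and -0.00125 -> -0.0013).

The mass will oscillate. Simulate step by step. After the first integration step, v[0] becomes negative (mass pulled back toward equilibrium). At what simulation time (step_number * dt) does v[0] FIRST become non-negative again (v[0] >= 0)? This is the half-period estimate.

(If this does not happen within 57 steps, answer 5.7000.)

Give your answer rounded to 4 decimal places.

Answer: 2.0000

Derivation:
Step 0: x=[5.1000] v=[0.0000]
Step 1: x=[5.0406] v=[-0.5940]
Step 2: x=[4.9234] v=[-1.1720]
Step 3: x=[4.7516] v=[-1.7183]
Step 4: x=[4.5298] v=[-2.2182]
Step 5: x=[4.2640] v=[-2.6583]
Step 6: x=[3.9613] v=[-3.0266]
Step 7: x=[3.6300] v=[-3.3132]
Step 8: x=[3.2790] v=[-3.5103]
Step 9: x=[2.9177] v=[-3.6126]
Step 10: x=[2.5560] v=[-3.6174]
Step 11: x=[2.2036] v=[-3.5245]
Step 12: x=[1.8700] v=[-3.3365]
Step 13: x=[1.5642] v=[-3.0584]
Step 14: x=[1.2944] v=[-2.6977]
Step 15: x=[1.0680] v=[-2.2642]
Step 16: x=[0.8910] v=[-1.7696]
Step 17: x=[0.7683] v=[-1.2272]
Step 18: x=[0.7031] v=[-0.6516]
Step 19: x=[0.6973] v=[-0.0584]
Step 20: x=[0.7509] v=[0.5363]
First v>=0 after going negative at step 20, time=2.0000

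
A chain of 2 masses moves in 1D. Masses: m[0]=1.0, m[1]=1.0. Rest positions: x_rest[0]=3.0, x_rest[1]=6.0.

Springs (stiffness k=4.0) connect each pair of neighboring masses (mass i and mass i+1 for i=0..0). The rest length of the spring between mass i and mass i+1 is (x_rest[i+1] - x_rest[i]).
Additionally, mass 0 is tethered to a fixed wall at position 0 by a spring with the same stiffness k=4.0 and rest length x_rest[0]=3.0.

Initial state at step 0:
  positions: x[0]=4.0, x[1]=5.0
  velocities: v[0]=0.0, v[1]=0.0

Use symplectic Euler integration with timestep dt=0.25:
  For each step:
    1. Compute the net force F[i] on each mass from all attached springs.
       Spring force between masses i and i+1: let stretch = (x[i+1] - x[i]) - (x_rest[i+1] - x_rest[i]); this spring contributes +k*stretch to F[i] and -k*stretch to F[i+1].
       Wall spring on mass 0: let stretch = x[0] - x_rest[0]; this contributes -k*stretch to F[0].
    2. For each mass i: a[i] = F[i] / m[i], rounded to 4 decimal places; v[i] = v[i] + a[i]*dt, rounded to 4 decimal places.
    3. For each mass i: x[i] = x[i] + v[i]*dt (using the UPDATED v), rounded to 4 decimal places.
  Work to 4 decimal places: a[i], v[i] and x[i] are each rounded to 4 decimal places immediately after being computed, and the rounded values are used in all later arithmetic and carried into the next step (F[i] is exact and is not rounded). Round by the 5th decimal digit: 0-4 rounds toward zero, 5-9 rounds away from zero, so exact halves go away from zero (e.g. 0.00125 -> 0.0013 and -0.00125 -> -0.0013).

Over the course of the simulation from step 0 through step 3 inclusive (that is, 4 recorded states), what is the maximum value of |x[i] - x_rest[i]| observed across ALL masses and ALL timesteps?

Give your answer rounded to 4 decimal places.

Step 0: x=[4.0000 5.0000] v=[0.0000 0.0000]
Step 1: x=[3.2500 5.5000] v=[-3.0000 2.0000]
Step 2: x=[2.2500 6.1875] v=[-4.0000 2.7500]
Step 3: x=[1.6719 6.6406] v=[-2.3125 1.8125]
Max displacement = 1.3281

Answer: 1.3281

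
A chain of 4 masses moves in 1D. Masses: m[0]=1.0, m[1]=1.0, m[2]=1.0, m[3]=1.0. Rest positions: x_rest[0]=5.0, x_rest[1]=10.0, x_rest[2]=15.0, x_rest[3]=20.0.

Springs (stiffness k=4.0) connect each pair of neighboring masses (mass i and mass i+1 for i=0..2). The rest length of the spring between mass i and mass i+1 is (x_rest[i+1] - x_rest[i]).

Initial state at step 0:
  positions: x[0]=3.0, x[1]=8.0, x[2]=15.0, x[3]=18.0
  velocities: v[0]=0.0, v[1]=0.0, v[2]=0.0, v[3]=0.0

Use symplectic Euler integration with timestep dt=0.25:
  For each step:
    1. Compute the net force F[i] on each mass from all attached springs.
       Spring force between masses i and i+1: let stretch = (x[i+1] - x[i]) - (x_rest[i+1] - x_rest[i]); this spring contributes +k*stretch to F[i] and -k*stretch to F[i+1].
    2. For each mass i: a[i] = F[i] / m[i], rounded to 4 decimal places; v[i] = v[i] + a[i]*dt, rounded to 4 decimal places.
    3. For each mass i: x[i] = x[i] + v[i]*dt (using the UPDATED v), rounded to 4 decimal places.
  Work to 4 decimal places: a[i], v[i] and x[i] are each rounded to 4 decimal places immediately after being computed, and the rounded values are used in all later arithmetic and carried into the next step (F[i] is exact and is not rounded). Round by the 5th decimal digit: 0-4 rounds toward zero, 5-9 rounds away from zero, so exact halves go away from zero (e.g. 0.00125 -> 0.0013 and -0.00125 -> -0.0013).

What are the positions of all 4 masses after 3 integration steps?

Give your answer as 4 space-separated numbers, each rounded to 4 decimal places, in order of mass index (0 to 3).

Answer: 3.4688 8.9688 12.1563 19.4063

Derivation:
Step 0: x=[3.0000 8.0000 15.0000 18.0000] v=[0.0000 0.0000 0.0000 0.0000]
Step 1: x=[3.0000 8.5000 14.0000 18.5000] v=[0.0000 2.0000 -4.0000 2.0000]
Step 2: x=[3.1250 9.0000 12.7500 19.1250] v=[0.5000 2.0000 -5.0000 2.5000]
Step 3: x=[3.4688 8.9688 12.1563 19.4063] v=[1.3750 -0.1250 -2.3750 1.1250]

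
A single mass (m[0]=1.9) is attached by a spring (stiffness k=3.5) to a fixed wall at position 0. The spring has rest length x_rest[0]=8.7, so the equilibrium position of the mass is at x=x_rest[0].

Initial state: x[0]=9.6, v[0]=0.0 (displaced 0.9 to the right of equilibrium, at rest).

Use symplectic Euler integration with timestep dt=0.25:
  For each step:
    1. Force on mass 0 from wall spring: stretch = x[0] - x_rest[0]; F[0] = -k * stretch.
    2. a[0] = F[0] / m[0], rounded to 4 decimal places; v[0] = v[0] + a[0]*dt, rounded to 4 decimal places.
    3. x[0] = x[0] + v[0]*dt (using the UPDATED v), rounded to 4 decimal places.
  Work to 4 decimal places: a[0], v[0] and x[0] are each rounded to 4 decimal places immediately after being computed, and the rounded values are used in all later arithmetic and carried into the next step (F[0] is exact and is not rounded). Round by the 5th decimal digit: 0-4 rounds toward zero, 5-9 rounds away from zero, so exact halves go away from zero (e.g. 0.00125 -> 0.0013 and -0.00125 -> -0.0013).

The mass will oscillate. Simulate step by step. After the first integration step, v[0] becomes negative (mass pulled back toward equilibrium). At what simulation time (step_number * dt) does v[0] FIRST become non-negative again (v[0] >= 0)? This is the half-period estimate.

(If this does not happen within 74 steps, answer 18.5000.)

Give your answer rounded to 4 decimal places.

Answer: 2.5000

Derivation:
Step 0: x=[9.6000] v=[0.0000]
Step 1: x=[9.4964] v=[-0.4145]
Step 2: x=[9.3011] v=[-0.7813]
Step 3: x=[9.0366] v=[-1.0581]
Step 4: x=[8.7333] v=[-1.2131]
Step 5: x=[8.4262] v=[-1.2284]
Step 6: x=[8.1506] v=[-1.1023]
Step 7: x=[7.9383] v=[-0.8493]
Step 8: x=[7.8137] v=[-0.4985]
Step 9: x=[7.7911] v=[-0.0903]
Step 10: x=[7.8732] v=[0.3283]
First v>=0 after going negative at step 10, time=2.5000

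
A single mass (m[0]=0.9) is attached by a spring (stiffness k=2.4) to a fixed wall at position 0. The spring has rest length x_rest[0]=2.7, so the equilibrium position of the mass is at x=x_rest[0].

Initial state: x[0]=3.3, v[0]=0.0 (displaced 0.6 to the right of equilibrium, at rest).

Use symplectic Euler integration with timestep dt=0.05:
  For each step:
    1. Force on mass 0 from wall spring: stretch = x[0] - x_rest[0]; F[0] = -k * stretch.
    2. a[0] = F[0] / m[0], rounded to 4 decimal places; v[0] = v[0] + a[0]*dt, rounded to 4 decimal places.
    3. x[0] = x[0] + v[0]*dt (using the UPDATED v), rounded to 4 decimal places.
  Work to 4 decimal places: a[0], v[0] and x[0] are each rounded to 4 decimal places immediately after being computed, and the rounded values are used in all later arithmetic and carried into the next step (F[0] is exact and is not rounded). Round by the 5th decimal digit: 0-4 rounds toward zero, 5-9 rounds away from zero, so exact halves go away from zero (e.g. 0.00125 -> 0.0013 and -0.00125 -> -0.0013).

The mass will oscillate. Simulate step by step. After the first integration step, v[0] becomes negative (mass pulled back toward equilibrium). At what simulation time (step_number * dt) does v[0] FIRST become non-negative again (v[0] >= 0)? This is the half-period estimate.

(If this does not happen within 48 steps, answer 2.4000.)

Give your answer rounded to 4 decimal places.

Step 0: x=[3.3000] v=[0.0000]
Step 1: x=[3.2960] v=[-0.0800]
Step 2: x=[3.2880] v=[-0.1595]
Step 3: x=[3.2761] v=[-0.2379]
Step 4: x=[3.2604] v=[-0.3147]
Step 5: x=[3.2409] v=[-0.3894]
Step 6: x=[3.2178] v=[-0.4615]
Step 7: x=[3.1913] v=[-0.5305]
Step 8: x=[3.1615] v=[-0.5960]
Step 9: x=[3.1286] v=[-0.6575]
Step 10: x=[3.0929] v=[-0.7146]
Step 11: x=[3.0546] v=[-0.7670]
Step 12: x=[3.0139] v=[-0.8143]
Step 13: x=[2.9711] v=[-0.8562]
Step 14: x=[2.9265] v=[-0.8923]
Step 15: x=[2.8804] v=[-0.9225]
Step 16: x=[2.8331] v=[-0.9466]
Step 17: x=[2.7849] v=[-0.9643]
Step 18: x=[2.7361] v=[-0.9756]
Step 19: x=[2.6871] v=[-0.9804]
Step 20: x=[2.6382] v=[-0.9787]
Step 21: x=[2.5897] v=[-0.9705]
Step 22: x=[2.5419] v=[-0.9558]
Step 23: x=[2.4952] v=[-0.9347]
Step 24: x=[2.4498] v=[-0.9074]
Step 25: x=[2.4061] v=[-0.8740]
Step 26: x=[2.3644] v=[-0.8348]
Step 27: x=[2.3249] v=[-0.7901]
Step 28: x=[2.2879] v=[-0.7401]
Step 29: x=[2.2536] v=[-0.6852]
Step 30: x=[2.2223] v=[-0.6257]
Step 31: x=[2.1942] v=[-0.5620]
Step 32: x=[2.1695] v=[-0.4946]
Step 33: x=[2.1483] v=[-0.4239]
Step 34: x=[2.1308] v=[-0.3503]
Step 35: x=[2.1171] v=[-0.2744]
Step 36: x=[2.1073] v=[-0.1967]
Step 37: x=[2.1014] v=[-0.1177]
Step 38: x=[2.0995] v=[-0.0379]
Step 39: x=[2.1016] v=[0.0422]
First v>=0 after going negative at step 39, time=1.9500

Answer: 1.9500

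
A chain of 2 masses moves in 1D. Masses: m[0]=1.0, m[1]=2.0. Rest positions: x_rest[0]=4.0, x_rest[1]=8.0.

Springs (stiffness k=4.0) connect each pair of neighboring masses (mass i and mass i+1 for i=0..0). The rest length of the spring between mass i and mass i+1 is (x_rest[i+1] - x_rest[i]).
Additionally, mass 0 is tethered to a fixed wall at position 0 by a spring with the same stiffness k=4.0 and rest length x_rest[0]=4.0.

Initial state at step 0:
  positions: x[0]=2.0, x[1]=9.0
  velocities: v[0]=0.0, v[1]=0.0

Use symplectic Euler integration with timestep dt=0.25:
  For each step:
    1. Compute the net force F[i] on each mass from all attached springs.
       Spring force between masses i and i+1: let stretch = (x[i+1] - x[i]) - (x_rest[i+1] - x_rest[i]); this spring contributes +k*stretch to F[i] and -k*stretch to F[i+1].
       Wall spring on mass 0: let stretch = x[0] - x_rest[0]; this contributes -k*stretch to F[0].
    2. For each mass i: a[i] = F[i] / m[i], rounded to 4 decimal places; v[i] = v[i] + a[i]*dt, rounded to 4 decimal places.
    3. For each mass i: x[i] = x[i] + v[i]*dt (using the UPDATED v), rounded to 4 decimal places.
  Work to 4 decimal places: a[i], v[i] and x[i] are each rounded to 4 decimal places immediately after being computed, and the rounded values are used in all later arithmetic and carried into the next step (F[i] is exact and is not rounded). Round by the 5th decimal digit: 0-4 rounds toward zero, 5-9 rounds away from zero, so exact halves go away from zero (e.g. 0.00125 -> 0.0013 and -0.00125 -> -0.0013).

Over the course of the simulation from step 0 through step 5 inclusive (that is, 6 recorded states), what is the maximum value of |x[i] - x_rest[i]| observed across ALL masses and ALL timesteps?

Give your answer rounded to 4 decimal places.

Answer: 2.3559

Derivation:
Step 0: x=[2.0000 9.0000] v=[0.0000 0.0000]
Step 1: x=[3.2500 8.6250] v=[5.0000 -1.5000]
Step 2: x=[5.0313 8.0781] v=[7.1250 -2.1875]
Step 3: x=[6.3164 7.6504] v=[5.1405 -1.7109]
Step 4: x=[6.3559 7.5559] v=[0.1581 -0.3779]
Step 5: x=[5.1065 7.8114] v=[-4.9978 1.0221]
Max displacement = 2.3559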